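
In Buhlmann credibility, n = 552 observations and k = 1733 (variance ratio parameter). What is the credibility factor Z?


Z = n / (n + k)
= 552 / (552 + 1733)
= 552 / 2285
= 0.2416


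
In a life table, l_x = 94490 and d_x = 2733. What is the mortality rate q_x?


q_x = d_x / l_x
= 2733 / 94490
= 0.0289


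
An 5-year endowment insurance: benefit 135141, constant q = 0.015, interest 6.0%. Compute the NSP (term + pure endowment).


Term component = 8301.1681
Pure endowment = 5_p_x * v^5 * benefit = 0.927217 * 0.747258 * 135141 = 93635.1595
NSP = 101936.3276


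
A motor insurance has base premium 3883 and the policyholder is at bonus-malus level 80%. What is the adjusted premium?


adjusted = base * BM_level / 100
= 3883 * 80 / 100
= 3883 * 0.8
= 3106.4


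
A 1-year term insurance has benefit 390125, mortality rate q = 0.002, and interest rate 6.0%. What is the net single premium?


NSP = benefit * q * v
v = 1/(1+i) = 0.943396
NSP = 390125 * 0.002 * 0.943396
= 736.0849


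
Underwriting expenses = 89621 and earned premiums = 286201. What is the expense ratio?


Expense ratio = expenses / premiums
= 89621 / 286201
= 0.3131


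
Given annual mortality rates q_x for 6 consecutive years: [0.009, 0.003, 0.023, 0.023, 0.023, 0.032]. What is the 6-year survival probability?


p_k = 1 - q_k for each year
Survival = product of (1 - q_k)
= 0.991 * 0.997 * 0.977 * 0.977 * 0.977 * 0.968
= 0.8919


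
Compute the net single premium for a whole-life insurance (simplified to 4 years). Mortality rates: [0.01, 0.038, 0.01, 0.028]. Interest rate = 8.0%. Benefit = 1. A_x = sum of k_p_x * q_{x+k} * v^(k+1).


v = 0.925926
Year 0: k_p_x=1.0, q=0.01, term=0.009259
Year 1: k_p_x=0.99, q=0.038, term=0.032253
Year 2: k_p_x=0.95238, q=0.01, term=0.00756
Year 3: k_p_x=0.942856, q=0.028, term=0.019405
A_x = 0.0685


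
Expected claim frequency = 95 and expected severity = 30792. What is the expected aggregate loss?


E[S] = E[N] * E[X]
= 95 * 30792
= 2.9252e+06


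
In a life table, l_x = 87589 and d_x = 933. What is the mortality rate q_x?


q_x = d_x / l_x
= 933 / 87589
= 0.0107


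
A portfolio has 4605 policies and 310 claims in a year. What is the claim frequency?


frequency = claims / policies
= 310 / 4605
= 0.0673


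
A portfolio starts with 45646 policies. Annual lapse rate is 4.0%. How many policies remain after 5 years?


remaining = initial * (1 - lapse)^years
= 45646 * (1 - 0.04)^5
= 45646 * 0.815373
= 37218.5022


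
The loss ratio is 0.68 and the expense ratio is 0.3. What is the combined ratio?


Combined ratio = loss ratio + expense ratio
= 0.68 + 0.3
= 0.98


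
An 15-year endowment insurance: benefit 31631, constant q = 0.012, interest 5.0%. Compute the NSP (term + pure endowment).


Term component = 3665.0611
Pure endowment = 15_p_x * v^15 * benefit = 0.834361 * 0.481017 * 31631 = 12694.8509
NSP = 16359.912


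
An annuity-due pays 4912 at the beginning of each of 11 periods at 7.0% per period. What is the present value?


PV_due = PMT * (1-(1+i)^(-n))/i * (1+i)
PV_immediate = 36833.4883
PV_due = 36833.4883 * 1.07
= 39411.8325


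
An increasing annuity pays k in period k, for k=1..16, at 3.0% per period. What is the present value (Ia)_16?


(Ia)_n = sum_{k=1}^{n} k * v^k, v = 1/(1+i)
v = 0.970874
Sum computed term by term:
(Ia)_16 = 98.9088


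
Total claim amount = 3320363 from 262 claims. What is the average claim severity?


severity = total / number
= 3320363 / 262
= 12673.1412


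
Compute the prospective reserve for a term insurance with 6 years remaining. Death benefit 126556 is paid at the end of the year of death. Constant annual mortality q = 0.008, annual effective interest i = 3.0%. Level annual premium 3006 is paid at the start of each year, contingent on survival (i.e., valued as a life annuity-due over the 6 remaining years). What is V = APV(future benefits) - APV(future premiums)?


v = 1/(1+i) = 0.970874
APV(future benefits) per unit = sum_{k=0}^{5} k_p_x * q * v^(k+1) = 0.042509
APV(future benefits) = 126556 * 0.042509 = 5379.8164
Life annuity-due factor ä_{x:6} = sum_{k=0}^{5} k_p_x * v^k = 5.473082
APV(future premiums) = 3006 * 5.473082 = 16452.0843
V = 5379.8164 - 16452.0843
= -11072.2679


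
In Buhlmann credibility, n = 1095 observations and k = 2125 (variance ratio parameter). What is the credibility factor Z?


Z = n / (n + k)
= 1095 / (1095 + 2125)
= 1095 / 3220
= 0.3401


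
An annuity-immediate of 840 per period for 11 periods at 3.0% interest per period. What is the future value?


FV = PMT * ((1+i)^n - 1) / i
= 840 * ((1.03)^11 - 1) / 0.03
= 840 * (1.384234 - 1) / 0.03
= 10758.5484


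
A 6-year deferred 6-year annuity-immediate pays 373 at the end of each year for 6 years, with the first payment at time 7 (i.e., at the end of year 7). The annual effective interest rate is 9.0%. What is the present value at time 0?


PV at time 6 of the 6-year annuity-immediate:
a_n = 373 * (1-(1+0.09)^(-6))/0.09 = 1673.2476
Discount back 6 years to time 0:
PV = 1673.2476 * (1+0.09)^(-6)
= 1673.2476 * 0.596267
= 997.7029


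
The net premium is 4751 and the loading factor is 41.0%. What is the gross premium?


Gross = net * (1 + loading)
= 4751 * (1 + 0.41)
= 4751 * 1.41
= 6698.91


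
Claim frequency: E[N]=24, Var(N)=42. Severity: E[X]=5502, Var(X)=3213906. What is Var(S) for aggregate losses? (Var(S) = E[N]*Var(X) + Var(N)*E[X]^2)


Var(S) = E[N]*Var(X) + Var(N)*E[X]^2
= 24*3213906 + 42*5502^2
= 77133744 + 1271424168
= 1.3486e+09


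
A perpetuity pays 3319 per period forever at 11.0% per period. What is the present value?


PV = PMT / i
= 3319 / 0.11
= 30172.7273


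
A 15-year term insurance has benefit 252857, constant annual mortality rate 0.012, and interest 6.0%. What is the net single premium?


NSP = benefit * sum_{k=0}^{n-1} k_p_x * q * v^(k+1)
With constant q=0.012, v=0.943396
Sum = 0.108642
NSP = 252857 * 0.108642
= 27470.813


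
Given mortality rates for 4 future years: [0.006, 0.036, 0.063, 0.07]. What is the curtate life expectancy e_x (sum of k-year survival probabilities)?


e_x = sum_{k=1}^{n} k_p_x
k_p_x values:
  1_p_x = 0.994
  2_p_x = 0.958216
  3_p_x = 0.897848
  4_p_x = 0.834999
e_x = 3.6851


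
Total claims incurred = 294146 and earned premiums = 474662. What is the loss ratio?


Loss ratio = claims / premiums
= 294146 / 474662
= 0.6197


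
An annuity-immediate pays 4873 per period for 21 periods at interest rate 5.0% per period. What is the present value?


PV = PMT * (1 - (1+i)^(-n)) / i
= 4873 * (1 - (1+0.05)^(-21)) / 0.05
= 4873 * (1 - 0.358942) / 0.05
= 4873 * 12.821153
= 62477.4771


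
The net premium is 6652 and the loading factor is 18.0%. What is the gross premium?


Gross = net * (1 + loading)
= 6652 * (1 + 0.18)
= 6652 * 1.18
= 7849.36


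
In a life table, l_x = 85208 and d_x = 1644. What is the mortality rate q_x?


q_x = d_x / l_x
= 1644 / 85208
= 0.0193


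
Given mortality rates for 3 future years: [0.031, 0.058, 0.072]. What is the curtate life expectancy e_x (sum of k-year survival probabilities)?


e_x = sum_{k=1}^{n} k_p_x
k_p_x values:
  1_p_x = 0.969
  2_p_x = 0.912798
  3_p_x = 0.847077
e_x = 2.7289


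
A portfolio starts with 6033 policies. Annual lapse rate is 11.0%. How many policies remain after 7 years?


remaining = initial * (1 - lapse)^years
= 6033 * (1 - 0.11)^7
= 6033 * 0.442313
= 2668.4764


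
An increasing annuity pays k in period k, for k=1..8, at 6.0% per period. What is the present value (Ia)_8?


(Ia)_n = sum_{k=1}^{n} k * v^k, v = 1/(1+i)
v = 0.943396
Sum computed term by term:
(Ia)_8 = 26.0514


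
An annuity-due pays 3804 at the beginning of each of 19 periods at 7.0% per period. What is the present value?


PV_due = PMT * (1-(1+i)^(-n))/i * (1+i)
PV_immediate = 39316.6043
PV_due = 39316.6043 * 1.07
= 42068.7666


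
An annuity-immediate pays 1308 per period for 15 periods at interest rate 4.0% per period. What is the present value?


PV = PMT * (1 - (1+i)^(-n)) / i
= 1308 * (1 - (1+0.04)^(-15)) / 0.04
= 1308 * (1 - 0.555265) / 0.04
= 1308 * 11.118387
= 14542.8508


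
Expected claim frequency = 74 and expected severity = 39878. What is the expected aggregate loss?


E[S] = E[N] * E[X]
= 74 * 39878
= 2.9510e+06


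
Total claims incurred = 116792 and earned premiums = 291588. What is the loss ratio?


Loss ratio = claims / premiums
= 116792 / 291588
= 0.4005


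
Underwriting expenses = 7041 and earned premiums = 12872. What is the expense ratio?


Expense ratio = expenses / premiums
= 7041 / 12872
= 0.547


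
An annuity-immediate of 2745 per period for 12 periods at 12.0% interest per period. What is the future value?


FV = PMT * ((1+i)^n - 1) / i
= 2745 * ((1.12)^12 - 1) / 0.12
= 2745 * (3.895976 - 1) / 0.12
= 66245.4508


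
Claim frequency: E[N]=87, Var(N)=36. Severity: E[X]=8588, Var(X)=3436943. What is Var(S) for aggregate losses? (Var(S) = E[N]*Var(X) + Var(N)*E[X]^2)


Var(S) = E[N]*Var(X) + Var(N)*E[X]^2
= 87*3436943 + 36*8588^2
= 299014041 + 2655134784
= 2.9541e+09


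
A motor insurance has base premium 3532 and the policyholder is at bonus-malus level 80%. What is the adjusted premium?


adjusted = base * BM_level / 100
= 3532 * 80 / 100
= 3532 * 0.8
= 2825.6


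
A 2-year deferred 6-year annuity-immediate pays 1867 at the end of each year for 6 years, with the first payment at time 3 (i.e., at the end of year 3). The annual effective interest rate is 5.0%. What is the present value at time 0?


PV at time 2 of the 6-year annuity-immediate:
a_n = 1867 * (1-(1+0.05)^(-6))/0.05 = 9476.3171
Discount back 2 years to time 0:
PV = 9476.3171 * (1+0.05)^(-2)
= 9476.3171 * 0.907029
= 8595.2989


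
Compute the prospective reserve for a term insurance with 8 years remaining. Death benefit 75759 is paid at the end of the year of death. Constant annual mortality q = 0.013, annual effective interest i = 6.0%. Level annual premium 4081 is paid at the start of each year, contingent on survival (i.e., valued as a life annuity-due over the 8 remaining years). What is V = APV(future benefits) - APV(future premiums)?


v = 1/(1+i) = 0.943396
APV(future benefits) per unit = sum_{k=0}^{7} k_p_x * q * v^(k+1) = 0.077456
APV(future benefits) = 75759 * 0.077456 = 5867.9934
Life annuity-due factor ä_{x:8} = sum_{k=0}^{7} k_p_x * v^k = 6.315648
APV(future premiums) = 4081 * 6.315648 = 25774.1583
V = 5867.9934 - 25774.1583
= -19906.1649


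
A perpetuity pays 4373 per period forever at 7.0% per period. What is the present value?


PV = PMT / i
= 4373 / 0.07
= 62471.4286


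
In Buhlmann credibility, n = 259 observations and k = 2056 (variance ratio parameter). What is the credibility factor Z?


Z = n / (n + k)
= 259 / (259 + 2056)
= 259 / 2315
= 0.1119


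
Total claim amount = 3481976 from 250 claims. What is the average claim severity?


severity = total / number
= 3481976 / 250
= 13927.904


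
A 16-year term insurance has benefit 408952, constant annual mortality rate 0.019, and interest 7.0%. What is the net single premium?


NSP = benefit * sum_{k=0}^{n-1} k_p_x * q * v^(k+1)
With constant q=0.019, v=0.934579
Sum = 0.160281
NSP = 408952 * 0.160281
= 65547.3298


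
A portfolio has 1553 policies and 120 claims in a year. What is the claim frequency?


frequency = claims / policies
= 120 / 1553
= 0.0773


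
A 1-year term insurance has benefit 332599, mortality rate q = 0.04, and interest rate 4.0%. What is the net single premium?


NSP = benefit * q * v
v = 1/(1+i) = 0.961538
NSP = 332599 * 0.04 * 0.961538
= 12792.2692


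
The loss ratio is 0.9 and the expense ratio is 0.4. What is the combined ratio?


Combined ratio = loss ratio + expense ratio
= 0.9 + 0.4
= 1.3


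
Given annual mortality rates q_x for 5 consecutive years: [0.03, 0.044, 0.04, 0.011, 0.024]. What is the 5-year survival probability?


p_k = 1 - q_k for each year
Survival = product of (1 - q_k)
= 0.97 * 0.956 * 0.96 * 0.989 * 0.976
= 0.8593


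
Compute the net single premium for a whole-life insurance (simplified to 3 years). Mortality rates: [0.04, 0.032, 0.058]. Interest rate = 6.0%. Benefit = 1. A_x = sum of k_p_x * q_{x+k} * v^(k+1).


v = 0.943396
Year 0: k_p_x=1.0, q=0.04, term=0.037736
Year 1: k_p_x=0.96, q=0.032, term=0.027341
Year 2: k_p_x=0.92928, q=0.058, term=0.045254
A_x = 0.1103


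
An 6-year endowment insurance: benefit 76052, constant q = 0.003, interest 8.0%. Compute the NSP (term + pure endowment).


Term component = 1047.5623
Pure endowment = 6_p_x * v^6 * benefit = 0.982134 * 0.63017 * 76052 = 47069.4427
NSP = 48117.005


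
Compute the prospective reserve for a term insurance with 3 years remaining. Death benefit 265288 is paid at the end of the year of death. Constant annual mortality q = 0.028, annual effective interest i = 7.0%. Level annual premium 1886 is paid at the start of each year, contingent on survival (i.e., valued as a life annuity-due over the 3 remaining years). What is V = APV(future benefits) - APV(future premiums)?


v = 1/(1+i) = 0.934579
APV(future benefits) per unit = sum_{k=0}^{2} k_p_x * q * v^(k+1) = 0.071534
APV(future benefits) = 265288 * 0.071534 = 18977.1218
Life annuity-due factor ä_{x:3} = sum_{k=0}^{2} k_p_x * v^k = 2.733622
APV(future premiums) = 1886 * 2.733622 = 5155.6114
V = 18977.1218 - 5155.6114
= 13821.5104


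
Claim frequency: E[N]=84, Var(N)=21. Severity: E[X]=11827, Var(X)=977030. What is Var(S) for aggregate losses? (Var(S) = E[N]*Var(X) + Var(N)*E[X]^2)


Var(S) = E[N]*Var(X) + Var(N)*E[X]^2
= 84*977030 + 21*11827^2
= 82070520 + 2937436509
= 3.0195e+09


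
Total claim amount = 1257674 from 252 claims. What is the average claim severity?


severity = total / number
= 1257674 / 252
= 4990.7698


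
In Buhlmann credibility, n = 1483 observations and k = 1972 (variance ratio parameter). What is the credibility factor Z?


Z = n / (n + k)
= 1483 / (1483 + 1972)
= 1483 / 3455
= 0.4292


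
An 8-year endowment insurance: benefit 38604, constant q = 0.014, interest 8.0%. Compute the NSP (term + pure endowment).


Term component = 2974.5653
Pure endowment = 8_p_x * v^8 * benefit = 0.893337 * 0.540269 * 38604 = 18631.9188
NSP = 21606.4841


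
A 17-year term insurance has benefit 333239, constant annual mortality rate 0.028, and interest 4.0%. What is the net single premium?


NSP = benefit * sum_{k=0}^{n-1} k_p_x * q * v^(k+1)
With constant q=0.028, v=0.961538
Sum = 0.281325
NSP = 333239 * 0.281325
= 93748.5574


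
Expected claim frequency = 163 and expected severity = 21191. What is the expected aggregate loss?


E[S] = E[N] * E[X]
= 163 * 21191
= 3.4541e+06


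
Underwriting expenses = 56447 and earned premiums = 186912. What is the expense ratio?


Expense ratio = expenses / premiums
= 56447 / 186912
= 0.302


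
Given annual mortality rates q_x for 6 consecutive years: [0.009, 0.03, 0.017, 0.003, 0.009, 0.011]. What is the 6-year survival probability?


p_k = 1 - q_k for each year
Survival = product of (1 - q_k)
= 0.991 * 0.97 * 0.983 * 0.997 * 0.991 * 0.989
= 0.9233


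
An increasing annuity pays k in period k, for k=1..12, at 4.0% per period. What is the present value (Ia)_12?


(Ia)_n = sum_{k=1}^{n} k * v^k, v = 1/(1+i)
v = 0.961538
Sum computed term by term:
(Ia)_12 = 56.6328


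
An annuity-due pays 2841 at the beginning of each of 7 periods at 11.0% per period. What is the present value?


PV_due = PMT * (1-(1+i)^(-n))/i * (1+i)
PV_immediate = 13387.3496
PV_due = 13387.3496 * 1.11
= 14859.958


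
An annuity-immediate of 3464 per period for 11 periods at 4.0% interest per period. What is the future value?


FV = PMT * ((1+i)^n - 1) / i
= 3464 * ((1.04)^11 - 1) / 0.04
= 3464 * (1.539454 - 1) / 0.04
= 46716.7213


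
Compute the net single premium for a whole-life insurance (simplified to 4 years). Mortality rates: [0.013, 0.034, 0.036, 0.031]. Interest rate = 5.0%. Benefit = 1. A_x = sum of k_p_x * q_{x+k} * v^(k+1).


v = 0.952381
Year 0: k_p_x=1.0, q=0.013, term=0.012381
Year 1: k_p_x=0.987, q=0.034, term=0.030438
Year 2: k_p_x=0.953442, q=0.036, term=0.02965
Year 3: k_p_x=0.919118, q=0.031, term=0.023441
A_x = 0.0959


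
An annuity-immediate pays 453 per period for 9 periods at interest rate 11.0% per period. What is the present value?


PV = PMT * (1 - (1+i)^(-n)) / i
= 453 * (1 - (1+0.11)^(-9)) / 0.11
= 453 * (1 - 0.390925) / 0.11
= 453 * 5.537048
= 2508.2825


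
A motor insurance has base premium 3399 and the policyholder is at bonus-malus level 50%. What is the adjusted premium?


adjusted = base * BM_level / 100
= 3399 * 50 / 100
= 3399 * 0.5
= 1699.5


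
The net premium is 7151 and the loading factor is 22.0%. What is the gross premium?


Gross = net * (1 + loading)
= 7151 * (1 + 0.22)
= 7151 * 1.22
= 8724.22


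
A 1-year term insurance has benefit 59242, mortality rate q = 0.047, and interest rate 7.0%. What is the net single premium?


NSP = benefit * q * v
v = 1/(1+i) = 0.934579
NSP = 59242 * 0.047 * 0.934579
= 2602.2187


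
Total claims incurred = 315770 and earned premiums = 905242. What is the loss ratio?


Loss ratio = claims / premiums
= 315770 / 905242
= 0.3488


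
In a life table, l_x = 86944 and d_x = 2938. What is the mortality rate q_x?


q_x = d_x / l_x
= 2938 / 86944
= 0.0338


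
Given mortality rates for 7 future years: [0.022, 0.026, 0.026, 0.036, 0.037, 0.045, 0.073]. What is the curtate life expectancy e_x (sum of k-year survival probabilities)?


e_x = sum_{k=1}^{n} k_p_x
k_p_x values:
  1_p_x = 0.978
  2_p_x = 0.952572
  3_p_x = 0.927805
  4_p_x = 0.894404
  5_p_x = 0.861311
  6_p_x = 0.822552
  7_p_x = 0.762506
e_x = 6.1992


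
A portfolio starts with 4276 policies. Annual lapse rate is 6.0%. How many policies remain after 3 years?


remaining = initial * (1 - lapse)^years
= 4276 * (1 - 0.06)^3
= 4276 * 0.830584
= 3551.5772


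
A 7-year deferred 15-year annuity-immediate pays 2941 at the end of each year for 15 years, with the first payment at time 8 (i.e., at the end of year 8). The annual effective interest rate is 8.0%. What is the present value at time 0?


PV at time 7 of the 15-year annuity-immediate:
a_n = 2941 * (1-(1+0.08)^(-15))/0.08 = 25173.4268
Discount back 7 years to time 0:
PV = 25173.4268 * (1+0.08)^(-7)
= 25173.4268 * 0.58349
= 14688.4528


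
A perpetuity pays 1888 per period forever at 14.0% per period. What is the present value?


PV = PMT / i
= 1888 / 0.14
= 13485.7143


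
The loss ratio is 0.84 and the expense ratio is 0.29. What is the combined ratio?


Combined ratio = loss ratio + expense ratio
= 0.84 + 0.29
= 1.13


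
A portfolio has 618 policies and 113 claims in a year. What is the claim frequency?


frequency = claims / policies
= 113 / 618
= 0.1828


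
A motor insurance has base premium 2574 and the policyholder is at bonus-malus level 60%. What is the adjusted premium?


adjusted = base * BM_level / 100
= 2574 * 60 / 100
= 2574 * 0.6
= 1544.4


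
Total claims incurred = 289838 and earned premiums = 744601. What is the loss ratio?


Loss ratio = claims / premiums
= 289838 / 744601
= 0.3893


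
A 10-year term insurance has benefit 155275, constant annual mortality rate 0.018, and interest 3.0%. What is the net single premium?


NSP = benefit * sum_{k=0}^{n-1} k_p_x * q * v^(k+1)
With constant q=0.018, v=0.970874
Sum = 0.142312
NSP = 155275 * 0.142312
= 22097.5031


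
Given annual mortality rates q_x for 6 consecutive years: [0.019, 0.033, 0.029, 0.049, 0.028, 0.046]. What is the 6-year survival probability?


p_k = 1 - q_k for each year
Survival = product of (1 - q_k)
= 0.981 * 0.967 * 0.971 * 0.951 * 0.972 * 0.954
= 0.8123


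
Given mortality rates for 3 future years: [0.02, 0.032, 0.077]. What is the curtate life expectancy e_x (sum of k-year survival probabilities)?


e_x = sum_{k=1}^{n} k_p_x
k_p_x values:
  1_p_x = 0.98
  2_p_x = 0.94864
  3_p_x = 0.875595
e_x = 2.8042


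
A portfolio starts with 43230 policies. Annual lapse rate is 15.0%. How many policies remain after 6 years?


remaining = initial * (1 - lapse)^years
= 43230 * (1 - 0.15)^6
= 43230 * 0.37715
= 16304.1736


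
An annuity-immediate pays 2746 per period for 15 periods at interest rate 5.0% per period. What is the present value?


PV = PMT * (1 - (1+i)^(-n)) / i
= 2746 * (1 - (1+0.05)^(-15)) / 0.05
= 2746 * (1 - 0.481017) / 0.05
= 2746 * 10.379658
= 28502.541


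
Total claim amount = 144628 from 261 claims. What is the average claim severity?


severity = total / number
= 144628 / 261
= 554.1303


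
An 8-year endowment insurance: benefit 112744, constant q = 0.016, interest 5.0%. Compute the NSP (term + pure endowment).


Term component = 11072.0533
Pure endowment = 8_p_x * v^8 * benefit = 0.878943 * 0.676839 * 112744 = 67071.7803
NSP = 78143.8335


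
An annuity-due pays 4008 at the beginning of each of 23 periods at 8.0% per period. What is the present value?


PV_due = PMT * (1-(1+i)^(-n))/i * (1+i)
PV_immediate = 41567.2043
PV_due = 41567.2043 * 1.08
= 44892.5806


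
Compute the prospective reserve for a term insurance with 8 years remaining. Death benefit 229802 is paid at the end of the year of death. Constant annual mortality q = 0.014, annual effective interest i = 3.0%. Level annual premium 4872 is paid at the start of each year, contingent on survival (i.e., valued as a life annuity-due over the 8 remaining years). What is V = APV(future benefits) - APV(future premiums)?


v = 1/(1+i) = 0.970874
APV(future benefits) per unit = sum_{k=0}^{7} k_p_x * q * v^(k+1) = 0.093797
APV(future benefits) = 229802 * 0.093797 = 21554.808
Life annuity-due factor ä_{x:8} = sum_{k=0}^{7} k_p_x * v^k = 6.900802
APV(future premiums) = 4872 * 6.900802 = 33620.7056
V = 21554.808 - 33620.7056
= -12065.8976


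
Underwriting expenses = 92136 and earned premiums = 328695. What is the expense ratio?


Expense ratio = expenses / premiums
= 92136 / 328695
= 0.2803


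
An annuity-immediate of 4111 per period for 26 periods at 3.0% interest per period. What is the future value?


FV = PMT * ((1+i)^n - 1) / i
= 4111 * ((1.03)^26 - 1) / 0.03
= 4111 * (2.156591 - 1) / 0.03
= 158491.5567


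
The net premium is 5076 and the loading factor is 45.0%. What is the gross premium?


Gross = net * (1 + loading)
= 5076 * (1 + 0.45)
= 5076 * 1.45
= 7360.2


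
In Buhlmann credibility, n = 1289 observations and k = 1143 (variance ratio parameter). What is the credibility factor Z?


Z = n / (n + k)
= 1289 / (1289 + 1143)
= 1289 / 2432
= 0.53


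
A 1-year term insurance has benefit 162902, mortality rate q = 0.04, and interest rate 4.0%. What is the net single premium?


NSP = benefit * q * v
v = 1/(1+i) = 0.961538
NSP = 162902 * 0.04 * 0.961538
= 6265.4615


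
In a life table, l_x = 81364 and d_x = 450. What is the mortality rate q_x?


q_x = d_x / l_x
= 450 / 81364
= 0.0055


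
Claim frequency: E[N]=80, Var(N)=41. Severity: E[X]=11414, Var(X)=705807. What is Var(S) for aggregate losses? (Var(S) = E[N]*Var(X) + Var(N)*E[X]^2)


Var(S) = E[N]*Var(X) + Var(N)*E[X]^2
= 80*705807 + 41*11414^2
= 56464560 + 5341455236
= 5.3979e+09


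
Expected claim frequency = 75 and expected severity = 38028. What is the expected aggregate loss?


E[S] = E[N] * E[X]
= 75 * 38028
= 2.8521e+06


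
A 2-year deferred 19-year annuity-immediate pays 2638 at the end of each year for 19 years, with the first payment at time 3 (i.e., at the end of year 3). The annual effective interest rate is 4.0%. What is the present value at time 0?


PV at time 2 of the 19-year annuity-immediate:
a_n = 2638 * (1-(1+0.04)^(-19))/0.04 = 34647.3321
Discount back 2 years to time 0:
PV = 34647.3321 * (1+0.04)^(-2)
= 34647.3321 * 0.924556
= 32033.4062


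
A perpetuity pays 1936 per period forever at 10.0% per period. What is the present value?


PV = PMT / i
= 1936 / 0.1
= 19360.0


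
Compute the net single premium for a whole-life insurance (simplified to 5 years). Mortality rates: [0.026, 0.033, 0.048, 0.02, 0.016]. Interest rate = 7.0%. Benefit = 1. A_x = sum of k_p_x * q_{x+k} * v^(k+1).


v = 0.934579
Year 0: k_p_x=1.0, q=0.026, term=0.024299
Year 1: k_p_x=0.974, q=0.033, term=0.028074
Year 2: k_p_x=0.941858, q=0.048, term=0.036904
Year 3: k_p_x=0.896649, q=0.02, term=0.013681
Year 4: k_p_x=0.878716, q=0.016, term=0.010024
A_x = 0.113


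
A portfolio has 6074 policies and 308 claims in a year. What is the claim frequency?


frequency = claims / policies
= 308 / 6074
= 0.0507


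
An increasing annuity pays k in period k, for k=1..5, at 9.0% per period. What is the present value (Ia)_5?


(Ia)_n = sum_{k=1}^{n} k * v^k, v = 1/(1+i)
v = 0.917431
Sum computed term by term:
(Ia)_5 = 11.0007


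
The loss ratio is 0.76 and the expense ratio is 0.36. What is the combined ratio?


Combined ratio = loss ratio + expense ratio
= 0.76 + 0.36
= 1.12


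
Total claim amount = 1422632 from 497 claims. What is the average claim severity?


severity = total / number
= 1422632 / 497
= 2862.4386


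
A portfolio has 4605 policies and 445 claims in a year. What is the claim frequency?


frequency = claims / policies
= 445 / 4605
= 0.0966


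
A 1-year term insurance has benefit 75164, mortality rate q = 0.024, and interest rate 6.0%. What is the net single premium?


NSP = benefit * q * v
v = 1/(1+i) = 0.943396
NSP = 75164 * 0.024 * 0.943396
= 1701.8264


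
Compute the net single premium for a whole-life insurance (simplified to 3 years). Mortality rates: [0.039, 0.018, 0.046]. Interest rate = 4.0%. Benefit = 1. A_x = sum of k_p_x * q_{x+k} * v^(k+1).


v = 0.961538
Year 0: k_p_x=1.0, q=0.039, term=0.0375
Year 1: k_p_x=0.961, q=0.018, term=0.015993
Year 2: k_p_x=0.943702, q=0.046, term=0.038592
A_x = 0.0921


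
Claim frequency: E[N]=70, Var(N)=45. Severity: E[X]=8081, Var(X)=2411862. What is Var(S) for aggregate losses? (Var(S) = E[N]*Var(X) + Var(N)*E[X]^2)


Var(S) = E[N]*Var(X) + Var(N)*E[X]^2
= 70*2411862 + 45*8081^2
= 168830340 + 2938615245
= 3.1074e+09


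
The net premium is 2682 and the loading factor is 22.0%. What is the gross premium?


Gross = net * (1 + loading)
= 2682 * (1 + 0.22)
= 2682 * 1.22
= 3272.04


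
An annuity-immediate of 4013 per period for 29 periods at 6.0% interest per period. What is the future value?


FV = PMT * ((1+i)^n - 1) / i
= 4013 * ((1.06)^29 - 1) / 0.06
= 4013 * (5.418388 - 1) / 0.06
= 295516.5106


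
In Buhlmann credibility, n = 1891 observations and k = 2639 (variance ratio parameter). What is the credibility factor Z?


Z = n / (n + k)
= 1891 / (1891 + 2639)
= 1891 / 4530
= 0.4174


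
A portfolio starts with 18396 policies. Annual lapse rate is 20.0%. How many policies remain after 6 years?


remaining = initial * (1 - lapse)^years
= 18396 * (1 - 0.2)^6
= 18396 * 0.262144
= 4822.401


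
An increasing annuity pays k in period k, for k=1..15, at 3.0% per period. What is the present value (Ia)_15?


(Ia)_n = sum_{k=1}^{n} k * v^k, v = 1/(1+i)
v = 0.970874
Sum computed term by term:
(Ia)_15 = 88.9381


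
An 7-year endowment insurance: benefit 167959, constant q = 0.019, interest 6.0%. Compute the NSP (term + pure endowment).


Term component = 16905.81
Pure endowment = 7_p_x * v^7 * benefit = 0.874345 * 0.665057 * 167959 = 97666.4214
NSP = 114572.2315


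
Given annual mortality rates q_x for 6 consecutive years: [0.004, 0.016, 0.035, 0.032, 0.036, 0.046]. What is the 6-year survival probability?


p_k = 1 - q_k for each year
Survival = product of (1 - q_k)
= 0.996 * 0.984 * 0.965 * 0.968 * 0.964 * 0.954
= 0.8419


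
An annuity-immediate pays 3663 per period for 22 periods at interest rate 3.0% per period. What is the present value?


PV = PMT * (1 - (1+i)^(-n)) / i
= 3663 * (1 - (1+0.03)^(-22)) / 0.03
= 3663 * (1 - 0.521893) / 0.03
= 3663 * 15.936917
= 58376.9256


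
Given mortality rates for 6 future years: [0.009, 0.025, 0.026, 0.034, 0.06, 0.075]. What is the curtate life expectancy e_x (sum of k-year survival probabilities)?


e_x = sum_{k=1}^{n} k_p_x
k_p_x values:
  1_p_x = 0.991
  2_p_x = 0.966225
  3_p_x = 0.941103
  4_p_x = 0.909106
  5_p_x = 0.854559
  6_p_x = 0.790467
e_x = 5.4525


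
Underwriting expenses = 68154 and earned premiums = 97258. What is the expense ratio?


Expense ratio = expenses / premiums
= 68154 / 97258
= 0.7008


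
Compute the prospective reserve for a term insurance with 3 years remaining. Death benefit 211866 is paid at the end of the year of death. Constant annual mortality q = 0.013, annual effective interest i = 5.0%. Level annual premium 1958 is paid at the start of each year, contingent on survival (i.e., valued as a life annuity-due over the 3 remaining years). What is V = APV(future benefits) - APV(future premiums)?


v = 1/(1+i) = 0.952381
APV(future benefits) per unit = sum_{k=0}^{2} k_p_x * q * v^(k+1) = 0.034959
APV(future benefits) = 211866 * 0.034959 = 7406.5932
Life annuity-due factor ä_{x:3} = sum_{k=0}^{2} k_p_x * v^k = 2.8236
APV(future premiums) = 1958 * 2.8236 = 5528.6088
V = 7406.5932 - 5528.6088
= 1877.9844


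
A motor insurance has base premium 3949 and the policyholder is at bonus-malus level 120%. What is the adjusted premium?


adjusted = base * BM_level / 100
= 3949 * 120 / 100
= 3949 * 1.2
= 4738.8


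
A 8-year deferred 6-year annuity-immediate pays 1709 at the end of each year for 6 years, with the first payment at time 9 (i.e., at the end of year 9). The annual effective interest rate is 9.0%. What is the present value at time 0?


PV at time 8 of the 6-year annuity-immediate:
a_n = 1709 * (1-(1+0.09)^(-6))/0.09 = 7666.4349
Discount back 8 years to time 0:
PV = 7666.4349 * (1+0.09)^(-8)
= 7666.4349 * 0.501866
= 3847.5251


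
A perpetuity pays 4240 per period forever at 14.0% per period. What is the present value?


PV = PMT / i
= 4240 / 0.14
= 30285.7143


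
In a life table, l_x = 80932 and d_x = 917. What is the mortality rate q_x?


q_x = d_x / l_x
= 917 / 80932
= 0.0113


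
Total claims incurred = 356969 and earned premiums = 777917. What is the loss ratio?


Loss ratio = claims / premiums
= 356969 / 777917
= 0.4589


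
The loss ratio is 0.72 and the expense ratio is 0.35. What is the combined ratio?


Combined ratio = loss ratio + expense ratio
= 0.72 + 0.35
= 1.07


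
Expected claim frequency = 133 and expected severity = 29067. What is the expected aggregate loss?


E[S] = E[N] * E[X]
= 133 * 29067
= 3.8659e+06


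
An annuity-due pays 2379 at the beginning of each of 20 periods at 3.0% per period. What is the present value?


PV_due = PMT * (1-(1+i)^(-n))/i * (1+i)
PV_immediate = 35393.5127
PV_due = 35393.5127 * 1.03
= 36455.3181


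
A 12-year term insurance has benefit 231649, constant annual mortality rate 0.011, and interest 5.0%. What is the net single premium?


NSP = benefit * sum_{k=0}^{n-1} k_p_x * q * v^(k+1)
With constant q=0.011, v=0.952381
Sum = 0.092396
NSP = 231649 * 0.092396
= 21403.4196


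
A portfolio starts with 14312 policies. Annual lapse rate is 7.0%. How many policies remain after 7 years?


remaining = initial * (1 - lapse)^years
= 14312 * (1 - 0.07)^7
= 14312 * 0.601701
= 8611.5429


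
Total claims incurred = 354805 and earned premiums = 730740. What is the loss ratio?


Loss ratio = claims / premiums
= 354805 / 730740
= 0.4855


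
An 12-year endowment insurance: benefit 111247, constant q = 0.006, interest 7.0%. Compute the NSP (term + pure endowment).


Term component = 5154.7417
Pure endowment = 12_p_x * v^12 * benefit = 0.930329 * 0.444012 * 111247 = 45953.6052
NSP = 51108.3469


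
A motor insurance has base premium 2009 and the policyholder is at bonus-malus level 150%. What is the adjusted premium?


adjusted = base * BM_level / 100
= 2009 * 150 / 100
= 2009 * 1.5
= 3013.5


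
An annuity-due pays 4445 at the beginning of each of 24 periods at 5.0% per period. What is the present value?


PV_due = PMT * (1-(1+i)^(-n))/i * (1+i)
PV_immediate = 61334.9628
PV_due = 61334.9628 * 1.05
= 64401.7109


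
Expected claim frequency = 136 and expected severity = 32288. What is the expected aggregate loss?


E[S] = E[N] * E[X]
= 136 * 32288
= 4.3912e+06


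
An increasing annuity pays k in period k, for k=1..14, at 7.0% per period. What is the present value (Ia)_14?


(Ia)_n = sum_{k=1}^{n} k * v^k, v = 1/(1+i)
v = 0.934579
Sum computed term by term:
(Ia)_14 = 56.1173


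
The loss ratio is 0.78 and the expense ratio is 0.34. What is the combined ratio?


Combined ratio = loss ratio + expense ratio
= 0.78 + 0.34
= 1.12


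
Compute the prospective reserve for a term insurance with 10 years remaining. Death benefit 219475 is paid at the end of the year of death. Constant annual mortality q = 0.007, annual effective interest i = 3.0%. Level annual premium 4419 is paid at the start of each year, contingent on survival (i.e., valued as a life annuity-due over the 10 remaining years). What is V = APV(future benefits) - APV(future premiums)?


v = 1/(1+i) = 0.970874
APV(future benefits) per unit = sum_{k=0}^{9} k_p_x * q * v^(k+1) = 0.057964
APV(future benefits) = 219475 * 0.057964 = 12721.6923
Life annuity-due factor ä_{x:10} = sum_{k=0}^{9} k_p_x * v^k = 8.529018
APV(future premiums) = 4419 * 8.529018 = 37689.7289
V = 12721.6923 - 37689.7289
= -24968.0367


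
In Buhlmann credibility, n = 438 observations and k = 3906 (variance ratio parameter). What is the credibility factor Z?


Z = n / (n + k)
= 438 / (438 + 3906)
= 438 / 4344
= 0.1008


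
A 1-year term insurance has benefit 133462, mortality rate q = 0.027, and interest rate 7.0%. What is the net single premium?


NSP = benefit * q * v
v = 1/(1+i) = 0.934579
NSP = 133462 * 0.027 * 0.934579
= 3367.7327


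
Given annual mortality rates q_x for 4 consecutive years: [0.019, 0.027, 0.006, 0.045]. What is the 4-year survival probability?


p_k = 1 - q_k for each year
Survival = product of (1 - q_k)
= 0.981 * 0.973 * 0.994 * 0.955
= 0.9061


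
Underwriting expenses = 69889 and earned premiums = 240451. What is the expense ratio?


Expense ratio = expenses / premiums
= 69889 / 240451
= 0.2907


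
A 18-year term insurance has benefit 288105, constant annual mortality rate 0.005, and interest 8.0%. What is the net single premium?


NSP = benefit * sum_{k=0}^{n-1} k_p_x * q * v^(k+1)
With constant q=0.005, v=0.925926
Sum = 0.045373
NSP = 288105 * 0.045373
= 13072.1921


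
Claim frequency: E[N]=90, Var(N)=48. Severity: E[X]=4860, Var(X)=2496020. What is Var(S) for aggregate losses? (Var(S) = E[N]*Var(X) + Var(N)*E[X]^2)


Var(S) = E[N]*Var(X) + Var(N)*E[X]^2
= 90*2496020 + 48*4860^2
= 224641800 + 1133740800
= 1.3584e+09


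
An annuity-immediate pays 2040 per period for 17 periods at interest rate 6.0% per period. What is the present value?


PV = PMT * (1 - (1+i)^(-n)) / i
= 2040 * (1 - (1+0.06)^(-17)) / 0.06
= 2040 * (1 - 0.371364) / 0.06
= 2040 * 10.47726
= 21373.6098


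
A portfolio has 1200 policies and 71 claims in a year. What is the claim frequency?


frequency = claims / policies
= 71 / 1200
= 0.0592


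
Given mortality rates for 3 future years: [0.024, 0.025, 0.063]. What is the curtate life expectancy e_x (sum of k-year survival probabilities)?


e_x = sum_{k=1}^{n} k_p_x
k_p_x values:
  1_p_x = 0.976
  2_p_x = 0.9516
  3_p_x = 0.891649
e_x = 2.8192


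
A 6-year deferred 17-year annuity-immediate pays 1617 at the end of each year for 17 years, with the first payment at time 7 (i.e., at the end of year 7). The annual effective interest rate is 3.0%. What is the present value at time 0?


PV at time 6 of the 17-year annuity-immediate:
a_n = 1617 * (1-(1+0.03)^(-17))/0.03 = 21289.6136
Discount back 6 years to time 0:
PV = 21289.6136 * (1+0.03)^(-6)
= 21289.6136 * 0.837484
= 17829.7162


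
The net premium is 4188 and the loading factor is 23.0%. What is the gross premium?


Gross = net * (1 + loading)
= 4188 * (1 + 0.23)
= 4188 * 1.23
= 5151.24


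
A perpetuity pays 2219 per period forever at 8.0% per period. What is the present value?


PV = PMT / i
= 2219 / 0.08
= 27737.5


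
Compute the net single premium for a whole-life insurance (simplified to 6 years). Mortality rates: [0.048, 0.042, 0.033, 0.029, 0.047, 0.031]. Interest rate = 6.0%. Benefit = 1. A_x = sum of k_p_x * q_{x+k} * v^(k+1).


v = 0.943396
Year 0: k_p_x=1.0, q=0.048, term=0.045283
Year 1: k_p_x=0.952, q=0.042, term=0.035586
Year 2: k_p_x=0.912016, q=0.033, term=0.02527
Year 3: k_p_x=0.881919, q=0.029, term=0.020258
Year 4: k_p_x=0.856344, q=0.047, term=0.030076
Year 5: k_p_x=0.816096, q=0.031, term=0.017835
A_x = 0.1743


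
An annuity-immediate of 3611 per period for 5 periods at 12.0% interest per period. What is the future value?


FV = PMT * ((1+i)^n - 1) / i
= 3611 * ((1.12)^5 - 1) / 0.12
= 3611 * (1.762342 - 1) / 0.12
= 22940.1318


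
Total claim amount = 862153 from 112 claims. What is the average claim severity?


severity = total / number
= 862153 / 112
= 7697.7946


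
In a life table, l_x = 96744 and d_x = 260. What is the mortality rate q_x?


q_x = d_x / l_x
= 260 / 96744
= 0.0027


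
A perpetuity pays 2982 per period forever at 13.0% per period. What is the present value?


PV = PMT / i
= 2982 / 0.13
= 22938.4615


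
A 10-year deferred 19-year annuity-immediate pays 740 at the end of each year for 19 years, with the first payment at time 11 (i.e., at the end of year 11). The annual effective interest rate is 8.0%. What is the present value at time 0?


PV at time 10 of the 19-year annuity-immediate:
a_n = 740 * (1-(1+0.08)^(-19))/0.08 = 7106.6634
Discount back 10 years to time 0:
PV = 7106.6634 * (1+0.08)^(-10)
= 7106.6634 * 0.463193
= 3291.7602


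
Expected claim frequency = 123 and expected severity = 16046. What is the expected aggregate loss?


E[S] = E[N] * E[X]
= 123 * 16046
= 1.9737e+06


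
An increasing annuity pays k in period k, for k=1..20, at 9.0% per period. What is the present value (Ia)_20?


(Ia)_n = sum_{k=1}^{n} k * v^k, v = 1/(1+i)
v = 0.917431
Sum computed term by term:
(Ia)_20 = 70.9055


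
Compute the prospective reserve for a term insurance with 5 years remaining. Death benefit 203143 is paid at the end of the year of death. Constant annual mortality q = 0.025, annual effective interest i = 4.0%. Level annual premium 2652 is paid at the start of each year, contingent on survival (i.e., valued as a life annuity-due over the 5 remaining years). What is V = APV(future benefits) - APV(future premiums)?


v = 1/(1+i) = 0.961538
APV(future benefits) per unit = sum_{k=0}^{4} k_p_x * q * v^(k+1) = 0.106078
APV(future benefits) = 203143 * 0.106078 = 21549.063
Life annuity-due factor ä_{x:5} = sum_{k=0}^{4} k_p_x * v^k = 4.412857
APV(future premiums) = 2652 * 4.412857 = 11702.8969
V = 21549.063 - 11702.8969
= 9846.1661


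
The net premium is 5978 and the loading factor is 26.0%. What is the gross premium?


Gross = net * (1 + loading)
= 5978 * (1 + 0.26)
= 5978 * 1.26
= 7532.28


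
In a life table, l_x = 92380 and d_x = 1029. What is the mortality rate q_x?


q_x = d_x / l_x
= 1029 / 92380
= 0.0111


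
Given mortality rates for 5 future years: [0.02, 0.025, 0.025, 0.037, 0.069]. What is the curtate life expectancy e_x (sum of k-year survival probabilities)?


e_x = sum_{k=1}^{n} k_p_x
k_p_x values:
  1_p_x = 0.98
  2_p_x = 0.9555
  3_p_x = 0.931612
  4_p_x = 0.897143
  5_p_x = 0.83524
e_x = 4.5995


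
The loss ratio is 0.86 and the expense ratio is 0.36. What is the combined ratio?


Combined ratio = loss ratio + expense ratio
= 0.86 + 0.36
= 1.22
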